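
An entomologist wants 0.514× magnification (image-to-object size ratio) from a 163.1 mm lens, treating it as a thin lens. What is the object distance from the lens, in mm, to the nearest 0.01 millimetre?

480.42 mm

With m = dᵢ/dₒ and 1/f = 1/dₒ + 1/dᵢ, substituting dᵢ = m·dₒ gives 1/f = (1 + 1/m)/dₒ, hence dₒ = f·(1 + 1/m).
dₒ = 163.1 × (1 + 1/0.514) = 163.1 × 2.94553 ≈ 480.415 mm.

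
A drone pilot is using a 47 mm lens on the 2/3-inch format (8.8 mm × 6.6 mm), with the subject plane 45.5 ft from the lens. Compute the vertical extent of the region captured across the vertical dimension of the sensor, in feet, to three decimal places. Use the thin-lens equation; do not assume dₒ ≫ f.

6.368 ft

dₒ: 45.5 ft × 304.8 mm/ft = 13868.40 mm.
Similar triangles through the lens centre give W/dₒ = h/dᵢ; with 1/f = 1/dₒ + 1/dᵢ this gives W = h·(dₒ − f)/f.
W = 6.6 mm × (13868.4 − 47) / 47 = 6.6 × 294.0723 ≈ 1940.877 mm = 1940.877/304.8 ft = 6.36771 ft.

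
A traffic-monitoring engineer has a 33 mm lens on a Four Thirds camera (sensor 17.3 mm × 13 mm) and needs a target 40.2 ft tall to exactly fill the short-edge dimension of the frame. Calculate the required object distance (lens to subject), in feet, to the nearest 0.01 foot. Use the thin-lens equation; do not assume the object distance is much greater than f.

102.15 ft

W: 40.2 ft × 304.8 mm/ft = 12252.96 mm.
Magnification m = h/W = dᵢ/dₒ; combined with 1/f = 1/dₒ + 1/dᵢ this gives dₒ = f·(1 + W/h).
dₒ = 33 mm × (1 + 12253/13) = 33 × 943.5354 ≈ 31136.667 mm = 31136.667/304.8 ft = 102.154 ft.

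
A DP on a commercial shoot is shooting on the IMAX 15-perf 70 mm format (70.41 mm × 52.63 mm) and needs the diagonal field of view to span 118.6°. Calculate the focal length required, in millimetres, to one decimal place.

Sensor diagonal = √(70.41² + 52.63²) = √7727.4850 ≈ 87.9061 mm.
From α = 2·arctan(d/2f) we get f = d / (2·tan(α/2)).
With d = 87.9061 mm and α/2 = 59.3°, tan(α/2) ≈ 1.68419, so f ≈ 87.9061 / 3.36838 ≈ 26.0974 mm.

26.1 mm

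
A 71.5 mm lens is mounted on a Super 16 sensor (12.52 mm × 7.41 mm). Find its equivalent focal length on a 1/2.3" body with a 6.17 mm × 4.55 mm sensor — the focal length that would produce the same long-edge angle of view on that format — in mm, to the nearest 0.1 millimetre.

Equal angle of view means equal width/f ratio, so f₂ = f₁ · (width₂/width₁) = 71.5 × 6.17/12.52.
f₂ = 71.5 × 0.49281 ≈ 35.236 mm.

35.2 mm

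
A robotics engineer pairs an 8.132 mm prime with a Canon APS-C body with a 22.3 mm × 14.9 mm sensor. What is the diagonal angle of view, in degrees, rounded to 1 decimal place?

117.5°

Sensor diagonal = √(22.3² + 14.9²) = √719.3000 ≈ 26.8198 mm.
Angle of view α = 2·arctan(d/2f) with d = 26.8198 mm and f = 8.132 mm.
d/2f = 1.64903; arctan(1.64903) ≈ 58.7666°, so α ≈ 117.5332°.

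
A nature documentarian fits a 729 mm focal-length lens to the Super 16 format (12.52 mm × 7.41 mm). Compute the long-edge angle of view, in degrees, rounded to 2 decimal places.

0.98°

Angle of view α = 2·arctan(w/2f) with w = 12.52 mm and f = 729 mm.
w/2f = 0.00859; arctan(0.00859) ≈ 0.4920°, so α ≈ 0.9840°.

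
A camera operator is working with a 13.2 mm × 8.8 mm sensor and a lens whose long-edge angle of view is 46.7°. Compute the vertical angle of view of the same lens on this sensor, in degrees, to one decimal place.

From the long-edge AOV: f = 13.2 / (2·tan(23.35°)) = 13.2 / 0.86341 ≈ 15.2883 mm.
Vertical AOV = 2·arctan(8.8 / (2 × 15.2883)) = 2·arctan(0.28780) ≈ 32.1118°.

32.1°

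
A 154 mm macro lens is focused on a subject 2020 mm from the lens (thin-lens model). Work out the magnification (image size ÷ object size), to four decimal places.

0.0825×

Thin lens: 1/f = 1/dₒ + 1/dᵢ → 1/dᵢ = 1/154 − 1/2020 = 0.0059985 mm⁻¹, so dᵢ ≈ 166.7095 mm.
Magnification m = dᵢ/dₒ = 166.7095/2020 ≈ 0.08253.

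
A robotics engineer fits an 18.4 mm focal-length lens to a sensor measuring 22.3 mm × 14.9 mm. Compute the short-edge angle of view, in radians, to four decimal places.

Angle of view α = 2·arctan(h/2f) with h = 14.9 mm and f = 18.4 mm.
h/2f = 0.40489; arctan(0.40489) ≈ 0.3847 rad, so α ≈ 0.7694 rad.

0.7694 rad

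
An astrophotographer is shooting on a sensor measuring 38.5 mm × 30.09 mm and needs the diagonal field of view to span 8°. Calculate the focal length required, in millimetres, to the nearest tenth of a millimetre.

349.4 mm

Sensor diagonal = √(38.5² + 30.09²) = √2387.6581 ≈ 48.8637 mm.
From α = 2·arctan(d/2f) we get f = d / (2·tan(α/2)).
With d = 48.8637 mm and α/2 = 4°, tan(α/2) ≈ 0.06993, so f ≈ 48.8637 / 0.13985 ≈ 349.3915 mm.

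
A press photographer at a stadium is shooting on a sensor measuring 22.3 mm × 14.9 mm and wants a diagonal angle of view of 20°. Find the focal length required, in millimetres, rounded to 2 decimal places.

76.05 mm

Sensor diagonal = √(22.3² + 14.9²) = √719.3000 ≈ 26.8198 mm.
From α = 2·arctan(d/2f) we get f = d / (2·tan(α/2)).
With d = 26.8198 mm and α/2 = 10°, tan(α/2) ≈ 0.17633, so f ≈ 26.8198 / 0.35265 ≈ 76.0512 mm.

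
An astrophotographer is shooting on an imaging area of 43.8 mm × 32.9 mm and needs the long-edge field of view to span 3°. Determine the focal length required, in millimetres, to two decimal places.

836.33 mm

From α = 2·arctan(w/2f) we get f = w / (2·tan(α/2)).
With w = 43.8 mm and α/2 = 1.5°, tan(α/2) ≈ 0.02619, so f ≈ 43.8 / 0.05237 ≈ 836.3273 mm.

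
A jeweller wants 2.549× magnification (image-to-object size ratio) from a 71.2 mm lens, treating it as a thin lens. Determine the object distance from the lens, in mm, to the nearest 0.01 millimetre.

With m = dᵢ/dₒ and 1/f = 1/dₒ + 1/dᵢ, substituting dᵢ = m·dₒ gives 1/f = (1 + 1/m)/dₒ, hence dₒ = f·(1 + 1/m).
dₒ = 71.2 × (1 + 1/2.549) = 71.2 × 1.39231 ≈ 99.133 mm.

99.13 mm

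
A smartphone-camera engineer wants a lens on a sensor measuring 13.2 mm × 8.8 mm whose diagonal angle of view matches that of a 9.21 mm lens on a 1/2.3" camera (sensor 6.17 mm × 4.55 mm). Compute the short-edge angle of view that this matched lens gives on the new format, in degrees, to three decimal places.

25.999°

Sensor diagonal = √(6.17² + 4.55²) = √58.7714 ≈ 7.6663 mm.
Sensor diagonal = √(13.2² + 8.8²) = √251.6800 ≈ 15.8644 mm.
Equal diagonal AOV ⇒ f₂ = f₁ · 15.8644/7.6663 = 9.21 × 2.06939 ≈ 19.0590 mm.
Short-edge AOV on the new format = 2·arctan(8.8 / (2 × 19.0590)) = 2·arctan(0.23086) ≈ 25.9993°.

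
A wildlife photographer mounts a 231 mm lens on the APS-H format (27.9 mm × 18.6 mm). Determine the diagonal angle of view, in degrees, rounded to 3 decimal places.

8.302°

Sensor diagonal = √(27.9² + 18.6²) = √1124.3700 ≈ 33.5316 mm.
Angle of view α = 2·arctan(d/2f) with d = 33.5316 mm and f = 231 mm.
d/2f = 0.07258; arctan(0.07258) ≈ 4.1512°, so α ≈ 8.3024°.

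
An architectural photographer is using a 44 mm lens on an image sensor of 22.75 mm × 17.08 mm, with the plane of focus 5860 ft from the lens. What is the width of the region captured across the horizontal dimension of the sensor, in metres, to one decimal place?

dₒ: 5860 ft × 304.8 mm/ft = 1786127.94 mm.
Similar triangles through the lens centre give W/dₒ = w/dᵢ; with 1/f = 1/dₒ + 1/dᵢ this gives W = w·(dₒ − f)/f.
W = 22.75 mm × (1.78613e+06 − 44) / 44 = 22.75 × 40592.8169 ≈ 923486.584 mm = 923.487 m.

923.5 m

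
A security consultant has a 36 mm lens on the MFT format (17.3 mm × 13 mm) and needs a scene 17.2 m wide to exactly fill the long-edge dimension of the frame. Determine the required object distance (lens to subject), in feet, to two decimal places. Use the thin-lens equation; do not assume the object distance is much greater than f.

W: 17.2 m = 17200 mm.
Magnification m = w/W = dᵢ/dₒ; combined with 1/f = 1/dₒ + 1/dᵢ this gives dₒ = f·(1 + W/w).
dₒ = 36 mm × (1 + 17200/17.3) = 36 × 995.2197 ≈ 35827.908 mm = 35827.908/304.8 ft = 117.546 ft.

117.55 ft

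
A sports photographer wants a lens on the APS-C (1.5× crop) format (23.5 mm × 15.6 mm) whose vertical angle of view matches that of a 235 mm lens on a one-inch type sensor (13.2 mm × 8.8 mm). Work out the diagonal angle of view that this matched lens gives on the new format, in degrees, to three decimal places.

3.878°

Equal vertical AOV ⇒ f₂ = f₁ · 15.6/8.8 = 235 × 1.77273 ≈ 416.5909 mm.
Sensor diagonal = √(23.5² + 15.6²) = √795.6100 ≈ 28.2066 mm.
Diagonal AOV on the new format = 2·arctan(28.2066 / (2 × 416.5909)) = 2·arctan(0.03385) ≈ 3.8779°.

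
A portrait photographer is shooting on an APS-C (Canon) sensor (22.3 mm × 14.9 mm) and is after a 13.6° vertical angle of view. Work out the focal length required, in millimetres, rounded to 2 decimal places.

62.48 mm

From α = 2·arctan(h/2f) we get f = h / (2·tan(α/2)).
With h = 14.9 mm and α/2 = 6.8°, tan(α/2) ≈ 0.11924, so f ≈ 14.9 / 0.23849 ≈ 62.4776 mm.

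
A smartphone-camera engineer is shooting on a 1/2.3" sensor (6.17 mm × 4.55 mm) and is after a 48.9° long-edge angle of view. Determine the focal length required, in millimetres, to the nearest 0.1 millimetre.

6.8 mm

From α = 2·arctan(w/2f) we get f = w / (2·tan(α/2)).
With w = 6.17 mm and α/2 = 24.45°, tan(α/2) ≈ 0.45467, so f ≈ 6.17 / 0.90935 ≈ 6.7851 mm.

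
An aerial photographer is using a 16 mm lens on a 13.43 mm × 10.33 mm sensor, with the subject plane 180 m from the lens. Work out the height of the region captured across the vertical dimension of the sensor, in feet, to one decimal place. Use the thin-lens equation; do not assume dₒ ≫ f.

381.2 ft

dₒ: 180 m = 180000 mm.
Similar triangles through the lens centre give W/dₒ = h/dᵢ; with 1/f = 1/dₒ + 1/dᵢ this gives W = h·(dₒ − f)/f.
W = 10.33 mm × (180000 − 16) / 16 = 10.33 × 11249.0000 ≈ 116202.170 mm = 116202.170/304.8 ft = 381.241 ft.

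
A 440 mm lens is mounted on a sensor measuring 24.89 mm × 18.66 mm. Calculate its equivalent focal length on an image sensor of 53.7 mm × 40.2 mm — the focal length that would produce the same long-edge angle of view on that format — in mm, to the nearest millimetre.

Equal angle of view means equal width/f ratio, so f₂ = f₁ · (width₂/width₁) = 440 × 53.7/24.89.
f₂ = 440 × 2.15749 ≈ 949.297 mm.

949 mm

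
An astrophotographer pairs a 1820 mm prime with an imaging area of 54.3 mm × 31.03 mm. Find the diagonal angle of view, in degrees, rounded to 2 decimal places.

1.97°

Sensor diagonal = √(54.3² + 31.03²) = √3911.3509 ≈ 62.5408 mm.
Angle of view α = 2·arctan(d/2f) with d = 62.5408 mm and f = 1820 mm.
d/2f = 0.01718; arctan(0.01718) ≈ 0.9843°, so α ≈ 1.9687°.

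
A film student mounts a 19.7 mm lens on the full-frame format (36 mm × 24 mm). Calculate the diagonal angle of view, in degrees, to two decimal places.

Sensor diagonal = √(36² + 24²) = √1872.0000 ≈ 43.2666 mm.
Angle of view α = 2·arctan(d/2f) with d = 43.2666 mm and f = 19.7 mm.
d/2f = 1.09814; arctan(1.09814) ≈ 47.6780°, so α ≈ 95.3560°.

95.36°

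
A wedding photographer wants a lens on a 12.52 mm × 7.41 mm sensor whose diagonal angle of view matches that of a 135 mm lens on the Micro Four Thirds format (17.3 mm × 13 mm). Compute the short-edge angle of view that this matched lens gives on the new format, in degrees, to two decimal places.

4.68°

Sensor diagonal = √(17.3² + 13²) = √468.2900 ≈ 21.6400 mm.
Sensor diagonal = √(12.52² + 7.41²) = √211.6585 ≈ 14.5485 mm.
Equal diagonal AOV ⇒ f₂ = f₁ · 14.5485/21.6400 = 135 × 0.67230 ≈ 90.7599 mm.
Short-edge AOV on the new format = 2·arctan(7.41 / (2 × 90.7599)) = 2·arctan(0.04082) ≈ 4.6753°.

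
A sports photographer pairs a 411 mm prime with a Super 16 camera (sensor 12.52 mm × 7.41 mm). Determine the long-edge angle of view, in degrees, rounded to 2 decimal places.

1.75°

Angle of view α = 2·arctan(w/2f) with w = 12.52 mm and f = 411 mm.
w/2f = 0.01523; arctan(0.01523) ≈ 0.8726°, so α ≈ 1.7452°.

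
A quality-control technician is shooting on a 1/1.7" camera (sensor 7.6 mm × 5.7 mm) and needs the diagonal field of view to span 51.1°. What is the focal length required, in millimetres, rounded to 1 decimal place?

Sensor diagonal = √(7.6² + 5.7²) = √90.2500 ≈ 9.5000 mm.
From α = 2·arctan(d/2f) we get f = d / (2·tan(α/2)).
With d = 9.5000 mm and α/2 = 25.55°, tan(α/2) ≈ 0.47805, so f ≈ 9.5000 / 0.95609 ≈ 9.9363 mm.

9.9 mm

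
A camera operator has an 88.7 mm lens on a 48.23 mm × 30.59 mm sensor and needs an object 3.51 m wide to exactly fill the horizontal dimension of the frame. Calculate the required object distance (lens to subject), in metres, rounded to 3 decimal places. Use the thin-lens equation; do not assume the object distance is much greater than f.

6.544 m

W: 3.51 m = 3510 mm.
Magnification m = w/W = dᵢ/dₒ; combined with 1/f = 1/dₒ + 1/dᵢ this gives dₒ = f·(1 + W/w).
dₒ = 88.7 mm × (1 + 3510/48.23) = 88.7 × 73.7763 ≈ 6543.956 mm = 6.54396 m.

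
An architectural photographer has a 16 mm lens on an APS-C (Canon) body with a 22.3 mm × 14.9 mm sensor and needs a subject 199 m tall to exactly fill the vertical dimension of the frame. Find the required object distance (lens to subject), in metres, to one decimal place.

213.7 m

W: 199 m = 199000 mm.
Magnification m = h/W = dᵢ/dₒ; combined with 1/f = 1/dₒ + 1/dᵢ this gives dₒ = f·(1 + W/h).
dₒ = 16 mm × (1 + 199000/14.9) = 16 × 13356.7047 ≈ 213707.275 mm = 213.707 m.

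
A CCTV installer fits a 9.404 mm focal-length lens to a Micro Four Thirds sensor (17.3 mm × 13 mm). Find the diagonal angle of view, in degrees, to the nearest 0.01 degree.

Sensor diagonal = √(17.3² + 13²) = √468.2900 ≈ 21.6400 mm.
Angle of view α = 2·arctan(d/2f) with d = 21.6400 mm and f = 9.404 mm.
d/2f = 1.15057; arctan(1.15057) ≈ 49.0051°, so α ≈ 98.0102°.

98.01°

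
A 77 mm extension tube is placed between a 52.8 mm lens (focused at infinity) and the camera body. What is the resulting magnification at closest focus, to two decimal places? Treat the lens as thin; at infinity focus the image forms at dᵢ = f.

The tube moves the image plane from f to f + e, so dᵢ = 52.8 + 77 = 129.8 mm. Focus is achieved when 1/f = 1/dₒ + 1/dᵢ, giving dₒ = 1/(1/f − 1/(f+e)).
Magnification m = dᵢ/dₒ = (f+e)·(1/f − 1/(f+e)) = e/f = 77/52.8 ≈ 1.4583.

1.46×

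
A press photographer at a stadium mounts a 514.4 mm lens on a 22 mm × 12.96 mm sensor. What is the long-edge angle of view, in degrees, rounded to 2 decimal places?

2.45°

Angle of view α = 2·arctan(w/2f) with w = 22 mm and f = 514.4 mm.
w/2f = 0.02138; arctan(0.02138) ≈ 1.2250°, so α ≈ 2.4501°.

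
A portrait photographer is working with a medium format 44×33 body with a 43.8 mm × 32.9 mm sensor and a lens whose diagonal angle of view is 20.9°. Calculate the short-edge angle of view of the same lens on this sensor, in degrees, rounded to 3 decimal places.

12.642°

Sensor diagonal = √(43.8² + 32.9²) = √3000.8500 ≈ 54.7800 mm.
From the diagonal AOV: f = 54.7800 / (2·tan(10.45°)) = 54.7800 / 0.36887 ≈ 148.5064 mm.
Short-edge AOV = 2·arctan(32.9 / (2 × 148.5064)) = 2·arctan(0.11077) ≈ 12.6417°.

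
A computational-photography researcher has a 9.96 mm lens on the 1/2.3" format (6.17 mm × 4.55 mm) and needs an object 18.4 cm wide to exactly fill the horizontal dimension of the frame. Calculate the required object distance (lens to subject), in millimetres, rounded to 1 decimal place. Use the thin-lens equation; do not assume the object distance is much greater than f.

W: 18.4 cm = 184 mm.
Magnification m = w/W = dᵢ/dₒ; combined with 1/f = 1/dₒ + 1/dᵢ this gives dₒ = f·(1 + W/w).
dₒ = 9.96 mm × (1 + 184/6.17) = 9.96 × 30.8217 ≈ 306.984 mm.

307.0 mm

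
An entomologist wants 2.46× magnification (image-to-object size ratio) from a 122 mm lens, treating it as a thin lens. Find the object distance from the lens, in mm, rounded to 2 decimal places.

With m = dᵢ/dₒ and 1/f = 1/dₒ + 1/dᵢ, substituting dᵢ = m·dₒ gives 1/f = (1 + 1/m)/dₒ, hence dₒ = f·(1 + 1/m).
dₒ = 122 × (1 + 1/2.46) = 122 × 1.40650 ≈ 171.593 mm.

171.59 mm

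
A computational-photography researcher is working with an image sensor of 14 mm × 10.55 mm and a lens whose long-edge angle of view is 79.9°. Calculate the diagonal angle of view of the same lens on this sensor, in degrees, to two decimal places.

92.73°

From the long-edge AOV: f = 14 / (2·tan(39.95°)) = 14 / 1.67523 ≈ 8.3571 mm.
Sensor diagonal = √(14² + 10.55²) = √307.3025 ≈ 17.5300 mm.
Diagonal AOV = 2·arctan(17.5300 / (2 × 8.3571)) = 2·arctan(1.04881) ≈ 92.7297°.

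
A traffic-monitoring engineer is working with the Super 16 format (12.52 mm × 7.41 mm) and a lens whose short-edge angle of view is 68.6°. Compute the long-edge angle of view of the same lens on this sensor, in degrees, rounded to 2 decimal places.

98.11°

From the short-edge AOV: f = 7.41 / (2·tan(34.3°)) = 7.41 / 1.36431 ≈ 5.4313 mm.
Long-edge AOV = 2·arctan(12.52 / (2 × 5.4313)) = 2·arctan(1.15257) ≈ 98.1086°.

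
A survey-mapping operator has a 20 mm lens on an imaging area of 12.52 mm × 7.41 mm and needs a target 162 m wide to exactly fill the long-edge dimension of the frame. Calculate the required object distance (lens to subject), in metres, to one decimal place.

W: 162 m = 162000 mm.
Magnification m = w/W = dᵢ/dₒ; combined with 1/f = 1/dₒ + 1/dᵢ this gives dₒ = f·(1 + W/w).
dₒ = 20 mm × (1 + 162000/12.52) = 20 × 12940.2971 ≈ 258805.942 mm = 258.806 m.

258.8 m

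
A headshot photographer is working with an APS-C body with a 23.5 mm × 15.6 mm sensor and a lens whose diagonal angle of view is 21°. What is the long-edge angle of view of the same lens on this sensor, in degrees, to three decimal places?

17.556°

Sensor diagonal = √(23.5² + 15.6²) = √795.6100 ≈ 28.2066 mm.
From the diagonal AOV: f = 28.2066 / (2·tan(10.5°)) = 28.2066 / 0.37068 ≈ 76.0945 mm.
Long-edge AOV = 2·arctan(23.5 / (2 × 76.0945)) = 2·arctan(0.15441) ≈ 17.5558°.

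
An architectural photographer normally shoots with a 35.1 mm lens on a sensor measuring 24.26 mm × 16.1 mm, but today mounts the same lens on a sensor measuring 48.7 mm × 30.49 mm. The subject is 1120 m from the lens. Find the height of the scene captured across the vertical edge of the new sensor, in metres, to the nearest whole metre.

973 m

The focal length stays 35.1 mm; the relevant sensor dimension is now h = 30.49 mm. Object distance dₒ = 1120 m = 1.12e+06 mm.
Thin-lens field height W = h·(dₒ − f)/f = 30.49 × (1.12e+06 − 35.1)/35.1 ≈ 972869.795 mm = 972.87 m.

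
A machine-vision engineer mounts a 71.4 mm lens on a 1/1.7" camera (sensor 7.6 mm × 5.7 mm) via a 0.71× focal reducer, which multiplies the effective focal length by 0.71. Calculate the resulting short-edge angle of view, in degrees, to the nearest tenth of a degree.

6.4°

Effective focal length f = 71.4 × 0.71 = 50.694 mm.
α = 2·arctan(5.7 / (2 × 50.694)) = 2·arctan(0.05622) ≈ 6.4355°.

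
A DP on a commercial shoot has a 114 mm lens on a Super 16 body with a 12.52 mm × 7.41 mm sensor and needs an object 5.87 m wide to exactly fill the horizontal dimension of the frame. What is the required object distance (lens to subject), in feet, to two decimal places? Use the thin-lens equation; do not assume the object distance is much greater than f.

W: 5.87 m = 5870 mm.
Magnification m = w/W = dᵢ/dₒ; combined with 1/f = 1/dₒ + 1/dᵢ this gives dₒ = f·(1 + W/w).
dₒ = 114 mm × (1 + 5870/12.52) = 114 × 469.8498 ≈ 53562.882 mm = 53562.882/304.8 ft = 175.731 ft.

175.73 ft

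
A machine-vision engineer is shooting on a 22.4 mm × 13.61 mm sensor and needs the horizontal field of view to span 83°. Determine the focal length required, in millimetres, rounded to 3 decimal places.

From α = 2·arctan(w/2f) we get f = w / (2·tan(α/2)).
With w = 22.4 mm and α/2 = 41.5°, tan(α/2) ≈ 0.88473, so f ≈ 22.4 / 1.76945 ≈ 12.6593 mm.

12.659 mm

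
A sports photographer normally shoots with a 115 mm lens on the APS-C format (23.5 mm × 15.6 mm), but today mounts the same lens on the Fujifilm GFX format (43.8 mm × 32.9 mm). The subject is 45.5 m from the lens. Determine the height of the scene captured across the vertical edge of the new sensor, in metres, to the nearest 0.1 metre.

The focal length stays 115 mm; the relevant sensor dimension is now h = 32.9 mm. Object distance dₒ = 45.5 m = 45500 mm.
Thin-lens field height W = h·(dₒ − f)/f = 32.9 × (45500 − 115)/115 ≈ 12984.057 mm = 12.9841 m.

13.0 m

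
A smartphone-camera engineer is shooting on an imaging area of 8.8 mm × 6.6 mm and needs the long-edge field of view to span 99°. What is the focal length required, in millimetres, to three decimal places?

From α = 2·arctan(w/2f) we get f = w / (2·tan(α/2)).
With w = 8.8 mm and α/2 = 49.5°, tan(α/2) ≈ 1.17085, so f ≈ 8.8 / 2.34170 ≈ 3.7580 mm.

3.758 mm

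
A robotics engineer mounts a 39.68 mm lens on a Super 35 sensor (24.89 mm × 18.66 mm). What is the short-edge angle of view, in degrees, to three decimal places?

26.463°

Angle of view α = 2·arctan(h/2f) with h = 18.66 mm and f = 39.68 mm.
h/2f = 0.23513; arctan(0.23513) ≈ 13.2317°, so α ≈ 26.4633°.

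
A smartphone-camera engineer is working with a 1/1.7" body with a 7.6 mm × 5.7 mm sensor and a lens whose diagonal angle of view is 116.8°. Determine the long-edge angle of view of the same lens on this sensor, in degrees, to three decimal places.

104.879°

Sensor diagonal = √(7.6² + 5.7²) = √90.2500 ≈ 9.5000 mm.
From the diagonal AOV: f = 9.5000 / (2·tan(58.4°)) = 9.5000 / 3.25095 ≈ 2.9222 mm.
Long-edge AOV = 2·arctan(7.6 / (2 × 2.9222)) = 2·arctan(1.30038) ≈ 104.8791°.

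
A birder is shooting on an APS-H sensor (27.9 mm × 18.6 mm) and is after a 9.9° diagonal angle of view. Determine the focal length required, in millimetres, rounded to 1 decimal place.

Sensor diagonal = √(27.9² + 18.6²) = √1124.3700 ≈ 33.5316 mm.
From α = 2·arctan(d/2f) we get f = d / (2·tan(α/2)).
With d = 33.5316 mm and α/2 = 4.95°, tan(α/2) ≈ 0.08661, so f ≈ 33.5316 / 0.17322 ≈ 193.5796 mm.

193.6 mm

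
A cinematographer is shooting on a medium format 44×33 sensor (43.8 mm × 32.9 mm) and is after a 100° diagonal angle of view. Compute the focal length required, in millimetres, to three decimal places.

22.983 mm

Sensor diagonal = √(43.8² + 32.9²) = √3000.8500 ≈ 54.7800 mm.
From α = 2·arctan(d/2f) we get f = d / (2·tan(α/2)).
With d = 54.7800 mm and α/2 = 50°, tan(α/2) ≈ 1.19175, so f ≈ 54.7800 / 2.38351 ≈ 22.9829 mm.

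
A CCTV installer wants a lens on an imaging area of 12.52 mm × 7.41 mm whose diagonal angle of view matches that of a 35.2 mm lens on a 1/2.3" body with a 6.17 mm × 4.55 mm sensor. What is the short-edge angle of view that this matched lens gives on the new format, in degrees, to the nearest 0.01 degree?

6.35°

Sensor diagonal = √(6.17² + 4.55²) = √58.7714 ≈ 7.6663 mm.
Sensor diagonal = √(12.52² + 7.41²) = √211.6585 ≈ 14.5485 mm.
Equal diagonal AOV ⇒ f₂ = f₁ · 14.5485/7.6663 = 35.2 × 1.89773 ≈ 66.8002 mm.
Short-edge AOV on the new format = 2·arctan(7.41 / (2 × 66.8002)) = 2·arctan(0.05546) ≈ 6.3492°.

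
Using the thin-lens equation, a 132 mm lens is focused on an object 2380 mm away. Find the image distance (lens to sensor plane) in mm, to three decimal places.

1/dᵢ = 1/f − 1/dₒ = 1/132 − 1/2380 = 0.0071556 mm⁻¹.
dᵢ = 1/0.0071556 ≈ 139.7509 mm.

139.751 mm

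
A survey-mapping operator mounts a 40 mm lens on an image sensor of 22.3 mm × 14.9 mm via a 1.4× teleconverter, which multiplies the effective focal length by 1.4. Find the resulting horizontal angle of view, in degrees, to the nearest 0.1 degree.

22.5°

Effective focal length f = 40 × 1.4 = 56 mm.
α = 2·arctan(22.3 / (2 × 56)) = 2·arctan(0.19911) ≈ 22.5215°.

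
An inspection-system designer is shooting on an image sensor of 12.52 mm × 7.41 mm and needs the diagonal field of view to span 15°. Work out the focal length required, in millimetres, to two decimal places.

Sensor diagonal = √(12.52² + 7.41²) = √211.6585 ≈ 14.5485 mm.
From α = 2·arctan(d/2f) we get f = d / (2·tan(α/2)).
With d = 14.5485 mm and α/2 = 7.5°, tan(α/2) ≈ 0.13165, so f ≈ 14.5485 / 0.26330 ≈ 55.2534 mm.

55.25 mm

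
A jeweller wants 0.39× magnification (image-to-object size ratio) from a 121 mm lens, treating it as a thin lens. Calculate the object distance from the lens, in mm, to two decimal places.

431.26 mm

With m = dᵢ/dₒ and 1/f = 1/dₒ + 1/dᵢ, substituting dᵢ = m·dₒ gives 1/f = (1 + 1/m)/dₒ, hence dₒ = f·(1 + 1/m).
dₒ = 121 × (1 + 1/0.39) = 121 × 3.56410 ≈ 431.256 mm.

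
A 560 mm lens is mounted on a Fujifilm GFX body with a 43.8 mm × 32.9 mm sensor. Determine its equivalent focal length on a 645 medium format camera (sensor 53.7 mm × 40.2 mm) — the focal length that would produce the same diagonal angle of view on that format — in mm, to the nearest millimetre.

686 mm

Sensor diagonal = √(43.8² + 32.9²) = √3000.8500 ≈ 54.7800 mm.
Sensor diagonal = √(53.7² + 40.2²) = √4499.7300 ≈ 67.0800 mm.
Equal angle of view means equal diagonal/f ratio, so f₂ = f₁ · (diagonal₂/diagonal₁) = 560 × 67.0800/54.7800.
f₂ = 560 × 1.22453 ≈ 685.739 mm.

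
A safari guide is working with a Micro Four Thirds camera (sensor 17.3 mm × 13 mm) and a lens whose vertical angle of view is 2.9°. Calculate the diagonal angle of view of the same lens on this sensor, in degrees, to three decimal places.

4.826°

From the vertical AOV: f = 13 / (2·tan(1.45°)) = 13 / 0.05063 ≈ 256.7883 mm.
Sensor diagonal = √(17.3² + 13²) = √468.2900 ≈ 21.6400 mm.
Diagonal AOV = 2·arctan(21.6400 / (2 × 256.7883)) = 2·arctan(0.04214) ≈ 4.8256°.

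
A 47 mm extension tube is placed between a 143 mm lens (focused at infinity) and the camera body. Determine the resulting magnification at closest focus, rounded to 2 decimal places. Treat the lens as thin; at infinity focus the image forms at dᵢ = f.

The tube moves the image plane from f to f + e, so dᵢ = 143 + 47 = 190 mm. Focus is achieved when 1/f = 1/dₒ + 1/dᵢ, giving dₒ = 1/(1/f − 1/(f+e)).
Magnification m = dᵢ/dₒ = (f+e)·(1/f − 1/(f+e)) = e/f = 47/143 ≈ 0.3287.

0.33×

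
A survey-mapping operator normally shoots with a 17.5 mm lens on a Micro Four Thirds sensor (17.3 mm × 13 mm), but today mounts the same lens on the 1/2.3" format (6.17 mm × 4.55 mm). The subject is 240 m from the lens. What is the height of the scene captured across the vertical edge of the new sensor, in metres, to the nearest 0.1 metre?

62.4 m

The focal length stays 17.5 mm; the relevant sensor dimension is now h = 4.55 mm. Object distance dₒ = 240 m = 240000 mm.
Thin-lens field height W = h·(dₒ − f)/f = 4.55 × (240000 − 17.5)/17.5 ≈ 62395.450 mm = 62.3954 m.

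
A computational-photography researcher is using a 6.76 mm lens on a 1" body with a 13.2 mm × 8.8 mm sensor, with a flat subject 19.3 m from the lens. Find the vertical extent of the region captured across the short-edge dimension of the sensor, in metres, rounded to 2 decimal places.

25.12 m

dₒ: 19.3 m = 19300 mm.
Similar triangles through the lens centre give W/dₒ = h/dᵢ; with 1/f = 1/dₒ + 1/dᵢ this gives W = h·(dₒ − f)/f.
W = 8.8 mm × (19300 − 6.76) / 6.76 = 8.8 × 2854.0296 ≈ 25115.460 mm = 25.1155 m.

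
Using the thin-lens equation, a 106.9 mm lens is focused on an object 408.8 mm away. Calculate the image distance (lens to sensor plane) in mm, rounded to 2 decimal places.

144.75 mm

1/dᵢ = 1/f − 1/dₒ = 1/106.9 − 1/408.8 = 0.0069084 mm⁻¹.
dᵢ = 1/0.0069084 ≈ 144.7523 mm.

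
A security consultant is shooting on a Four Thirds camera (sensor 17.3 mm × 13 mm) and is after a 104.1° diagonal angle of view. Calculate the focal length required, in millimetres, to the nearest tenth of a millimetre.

Sensor diagonal = √(17.3² + 13²) = √468.2900 ≈ 21.6400 mm.
From α = 2·arctan(d/2f) we get f = d / (2·tan(α/2)).
With d = 21.6400 mm and α/2 = 52.05°, tan(α/2) ≈ 1.28225, so f ≈ 21.6400 / 2.56449 ≈ 8.4383 mm.

8.4 mm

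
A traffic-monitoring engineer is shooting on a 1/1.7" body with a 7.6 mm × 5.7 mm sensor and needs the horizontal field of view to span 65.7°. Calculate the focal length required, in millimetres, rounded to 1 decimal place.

From α = 2·arctan(w/2f) we get f = w / (2·tan(α/2)).
With w = 7.6 mm and α/2 = 32.85°, tan(α/2) ≈ 0.64569, so f ≈ 7.6 / 1.29138 ≈ 5.8852 mm.

5.9 mm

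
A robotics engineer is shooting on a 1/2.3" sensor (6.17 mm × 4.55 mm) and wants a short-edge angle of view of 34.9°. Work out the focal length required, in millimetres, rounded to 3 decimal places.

From α = 2·arctan(h/2f) we get f = h / (2·tan(α/2)).
With h = 4.55 mm and α/2 = 17.45°, tan(α/2) ≈ 0.31434, so f ≈ 4.55 / 0.62868 ≈ 7.2374 mm.

7.237 mm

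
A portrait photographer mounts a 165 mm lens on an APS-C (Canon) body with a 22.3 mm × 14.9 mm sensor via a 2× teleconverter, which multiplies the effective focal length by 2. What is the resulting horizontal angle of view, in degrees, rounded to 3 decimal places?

Effective focal length f = 165 × 2 = 330 mm.
α = 2·arctan(22.3 / (2 × 330)) = 2·arctan(0.03379) ≈ 3.8703°.

3.870°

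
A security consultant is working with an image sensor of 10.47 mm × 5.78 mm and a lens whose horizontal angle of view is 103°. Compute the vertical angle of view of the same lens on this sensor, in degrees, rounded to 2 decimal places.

From the horizontal AOV: f = 10.47 / (2·tan(51.5°)) = 10.47 / 2.51434 ≈ 4.1641 mm.
Vertical AOV = 2·arctan(5.78 / (2 × 4.1641)) = 2·arctan(0.69403) ≈ 69.5233°.

69.52°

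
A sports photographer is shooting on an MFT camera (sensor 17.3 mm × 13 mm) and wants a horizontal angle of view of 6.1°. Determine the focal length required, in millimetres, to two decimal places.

From α = 2·arctan(w/2f) we get f = w / (2·tan(α/2)).
With w = 17.3 mm and α/2 = 3.05°, tan(α/2) ≈ 0.05328, so f ≈ 17.3 / 0.10657 ≈ 162.3411 mm.

162.34 mm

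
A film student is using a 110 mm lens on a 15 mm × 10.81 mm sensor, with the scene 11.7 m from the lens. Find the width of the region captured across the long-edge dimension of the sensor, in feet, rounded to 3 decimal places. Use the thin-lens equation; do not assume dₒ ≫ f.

dₒ: 11.7 m = 11700 mm.
Similar triangles through the lens centre give W/dₒ = w/dᵢ; with 1/f = 1/dₒ + 1/dᵢ this gives W = w·(dₒ − f)/f.
W = 15 mm × (11700 − 110) / 110 = 15 × 105.3636 ≈ 1580.455 mm = 1580.455/304.8 ft = 5.18522 ft.

5.185 ft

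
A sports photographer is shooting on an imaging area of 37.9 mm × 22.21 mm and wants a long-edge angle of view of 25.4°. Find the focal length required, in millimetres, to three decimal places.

From α = 2·arctan(w/2f) we get f = w / (2·tan(α/2)).
With w = 37.9 mm and α/2 = 12.7°, tan(α/2) ≈ 0.22536, so f ≈ 37.9 / 0.45072 ≈ 84.0878 mm.

84.088 mm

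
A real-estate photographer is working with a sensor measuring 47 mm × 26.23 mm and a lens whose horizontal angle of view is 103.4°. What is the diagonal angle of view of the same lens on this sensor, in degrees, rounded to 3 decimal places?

110.818°

From the horizontal AOV: f = 47 / (2·tan(51.7°)) = 47 / 2.53244 ≈ 18.5592 mm.
Sensor diagonal = √(47² + 26.23²) = √2897.0129 ≈ 53.8239 mm.
Diagonal AOV = 2·arctan(53.8239 / (2 × 18.5592)) = 2·arctan(1.45006) ≈ 110.8177°.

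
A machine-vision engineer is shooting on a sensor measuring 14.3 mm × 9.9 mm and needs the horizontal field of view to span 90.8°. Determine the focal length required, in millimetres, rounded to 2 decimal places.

From α = 2·arctan(w/2f) we get f = w / (2·tan(α/2)).
With w = 14.3 mm and α/2 = 45.4°, tan(α/2) ≈ 1.01406, so f ≈ 14.3 / 2.02812 ≈ 7.0509 mm.

7.05 mm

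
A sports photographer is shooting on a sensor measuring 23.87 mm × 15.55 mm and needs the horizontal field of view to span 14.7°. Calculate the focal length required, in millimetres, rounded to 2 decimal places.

92.53 mm

From α = 2·arctan(w/2f) we get f = w / (2·tan(α/2)).
With w = 23.87 mm and α/2 = 7.35°, tan(α/2) ≈ 0.12899, so f ≈ 23.87 / 0.25798 ≈ 92.5265 mm.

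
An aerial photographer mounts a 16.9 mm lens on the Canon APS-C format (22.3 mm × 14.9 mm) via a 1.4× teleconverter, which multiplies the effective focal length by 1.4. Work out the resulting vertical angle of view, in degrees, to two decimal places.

Effective focal length f = 16.9 × 1.4 = 23.66 mm.
α = 2·arctan(14.9 / (2 × 23.66)) = 2·arctan(0.31488) ≈ 34.9561°.

34.96°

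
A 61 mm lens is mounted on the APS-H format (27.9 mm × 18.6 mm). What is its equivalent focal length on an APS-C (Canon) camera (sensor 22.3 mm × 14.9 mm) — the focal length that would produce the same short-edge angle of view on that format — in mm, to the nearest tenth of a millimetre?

Equal angle of view means equal height/f ratio, so f₂ = f₁ · (height₂/height₁) = 61 × 14.9/18.6.
f₂ = 61 × 0.80108 ≈ 48.866 mm.

48.9 mm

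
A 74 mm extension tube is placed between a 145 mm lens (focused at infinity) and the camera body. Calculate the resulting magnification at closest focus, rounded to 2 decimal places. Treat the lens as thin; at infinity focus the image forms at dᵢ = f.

The tube moves the image plane from f to f + e, so dᵢ = 145 + 74 = 219 mm. Focus is achieved when 1/f = 1/dₒ + 1/dᵢ, giving dₒ = 1/(1/f − 1/(f+e)).
Magnification m = dᵢ/dₒ = (f+e)·(1/f − 1/(f+e)) = e/f = 74/145 ≈ 0.5103.

0.51×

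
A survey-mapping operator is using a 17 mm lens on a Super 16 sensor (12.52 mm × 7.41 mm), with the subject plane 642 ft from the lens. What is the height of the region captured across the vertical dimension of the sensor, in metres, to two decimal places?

85.29 m

dₒ: 642 ft × 304.8 mm/ft = 195681.59 mm.
Similar triangles through the lens centre give W/dₒ = h/dᵢ; with 1/f = 1/dₒ + 1/dᵢ this gives W = h·(dₒ − f)/f.
W = 7.41 mm × (195682 − 17) / 17 = 7.41 × 11509.6820 ≈ 85286.744 mm = 85.2867 m.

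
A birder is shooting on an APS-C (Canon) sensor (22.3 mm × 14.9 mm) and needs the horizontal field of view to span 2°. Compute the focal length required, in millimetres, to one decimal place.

638.8 mm

From α = 2·arctan(w/2f) we get f = w / (2·tan(α/2)).
With w = 22.3 mm and α/2 = 1°, tan(α/2) ≈ 0.01746, so f ≈ 22.3 / 0.03491 ≈ 638.7831 mm.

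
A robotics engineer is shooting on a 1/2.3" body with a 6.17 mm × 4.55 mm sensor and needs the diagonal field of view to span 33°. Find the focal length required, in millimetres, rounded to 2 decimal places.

12.94 mm

Sensor diagonal = √(6.17² + 4.55²) = √58.7714 ≈ 7.6663 mm.
From α = 2·arctan(d/2f) we get f = d / (2·tan(α/2)).
With d = 7.6663 mm and α/2 = 16.5°, tan(α/2) ≈ 0.29621, so f ≈ 7.6663 / 0.59243 ≈ 12.9404 mm.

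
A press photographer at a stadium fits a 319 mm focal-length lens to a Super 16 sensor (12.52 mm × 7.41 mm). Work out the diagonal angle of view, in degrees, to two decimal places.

Sensor diagonal = √(12.52² + 7.41²) = √211.6585 ≈ 14.5485 mm.
Angle of view α = 2·arctan(d/2f) with d = 14.5485 mm and f = 319 mm.
d/2f = 0.02280; arctan(0.02280) ≈ 1.3063°, so α ≈ 2.6126°.

2.61°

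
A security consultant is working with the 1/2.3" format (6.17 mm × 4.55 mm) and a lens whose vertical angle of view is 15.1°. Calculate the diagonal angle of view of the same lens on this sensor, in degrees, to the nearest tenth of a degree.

25.2°

From the vertical AOV: f = 4.55 / (2·tan(7.55°)) = 4.55 / 0.26508 ≈ 17.1646 mm.
Sensor diagonal = √(6.17² + 4.55²) = √58.7714 ≈ 7.6663 mm.
Diagonal AOV = 2·arctan(7.6663 / (2 × 17.1646)) = 2·arctan(0.22332) ≈ 25.1770°.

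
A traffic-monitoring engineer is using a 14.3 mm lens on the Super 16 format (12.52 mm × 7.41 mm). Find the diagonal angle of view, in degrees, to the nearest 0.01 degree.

53.92°

Sensor diagonal = √(12.52² + 7.41²) = √211.6585 ≈ 14.5485 mm.
Angle of view α = 2·arctan(d/2f) with d = 14.5485 mm and f = 14.3 mm.
d/2f = 0.50869; arctan(0.50869) ≈ 26.9619°, so α ≈ 53.9238°.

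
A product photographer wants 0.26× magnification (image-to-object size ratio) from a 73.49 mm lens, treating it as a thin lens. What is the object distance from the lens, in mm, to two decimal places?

With m = dᵢ/dₒ and 1/f = 1/dₒ + 1/dᵢ, substituting dᵢ = m·dₒ gives 1/f = (1 + 1/m)/dₒ, hence dₒ = f·(1 + 1/m).
dₒ = 73.49 × (1 + 1/0.26) = 73.49 × 4.84615 ≈ 356.144 mm.

356.14 mm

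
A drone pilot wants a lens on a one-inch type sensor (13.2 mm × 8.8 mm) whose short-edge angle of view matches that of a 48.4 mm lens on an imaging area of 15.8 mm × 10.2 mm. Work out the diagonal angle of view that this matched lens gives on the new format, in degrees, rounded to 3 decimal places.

21.512°

Equal short-edge AOV ⇒ f₂ = f₁ · 8.8/10.2 = 48.4 × 0.86275 ≈ 41.7569 mm.
Sensor diagonal = √(13.2² + 8.8²) = √251.6800 ≈ 15.8644 mm.
Diagonal AOV on the new format = 2·arctan(15.8644 / (2 × 41.7569)) = 2·arctan(0.18996) ≈ 21.5117°.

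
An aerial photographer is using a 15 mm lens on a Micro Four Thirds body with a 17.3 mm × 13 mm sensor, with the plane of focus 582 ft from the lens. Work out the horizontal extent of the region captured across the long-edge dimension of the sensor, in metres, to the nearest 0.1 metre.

204.6 m

dₒ: 582 ft × 304.8 mm/ft = 177393.59 mm.
Similar triangles through the lens centre give W/dₒ = w/dᵢ; with 1/f = 1/dₒ + 1/dᵢ this gives W = w·(dₒ − f)/f.
W = 17.3 mm × (177394 − 15) / 15 = 17.3 × 11825.2396 ≈ 204576.645 mm = 204.577 m.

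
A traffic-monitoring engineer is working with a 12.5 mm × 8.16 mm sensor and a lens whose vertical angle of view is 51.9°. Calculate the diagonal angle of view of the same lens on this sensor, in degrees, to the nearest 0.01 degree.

83.36°

From the vertical AOV: f = 8.16 / (2·tan(25.95°)) = 8.16 / 0.97331 ≈ 8.3838 mm.
Sensor diagonal = √(12.5² + 8.16²) = √222.8356 ≈ 14.9277 mm.
Diagonal AOV = 2·arctan(14.9277 / (2 × 8.3838)) = 2·arctan(0.89027) ≈ 83.3554°.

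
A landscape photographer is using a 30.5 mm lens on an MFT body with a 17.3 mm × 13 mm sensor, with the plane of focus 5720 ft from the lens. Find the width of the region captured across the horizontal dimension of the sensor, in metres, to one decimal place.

dₒ: 5720 ft × 304.8 mm/ft = 1743455.94 mm.
Similar triangles through the lens centre give W/dₒ = w/dᵢ; with 1/f = 1/dₒ + 1/dᵢ this gives W = w·(dₒ − f)/f.
W = 17.3 mm × (1.74346e+06 − 30.5) / 30.5 = 17.3 × 57161.4900 ≈ 988893.777 mm = 988.894 m.

988.9 m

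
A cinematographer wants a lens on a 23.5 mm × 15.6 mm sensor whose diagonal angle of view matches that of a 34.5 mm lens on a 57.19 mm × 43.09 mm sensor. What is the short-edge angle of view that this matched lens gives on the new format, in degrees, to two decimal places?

59.71°

Sensor diagonal = √(57.19² + 43.09²) = √5127.4442 ≈ 71.6062 mm.
Sensor diagonal = √(23.5² + 15.6²) = √795.6100 ≈ 28.2066 mm.
Equal diagonal AOV ⇒ f₂ = f₁ · 28.2066/71.6062 = 34.5 × 0.39391 ≈ 13.5900 mm.
Short-edge AOV on the new format = 2·arctan(15.6 / (2 × 13.5900)) = 2·arctan(0.57395) ≈ 59.7075°.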